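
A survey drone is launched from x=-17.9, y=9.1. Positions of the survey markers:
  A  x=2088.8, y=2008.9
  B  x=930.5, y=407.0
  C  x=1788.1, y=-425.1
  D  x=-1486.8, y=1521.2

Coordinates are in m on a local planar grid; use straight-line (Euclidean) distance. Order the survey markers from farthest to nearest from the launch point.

Distances from the launch point:
A x=2088.8, y=2008.9: 2904.7 m
D x=-1486.8, y=1521.2: 2108.1 m
C x=1788.1, y=-425.1: 1857.5 m
B x=930.5, y=407.0: 1028.5 m

A, D, C, B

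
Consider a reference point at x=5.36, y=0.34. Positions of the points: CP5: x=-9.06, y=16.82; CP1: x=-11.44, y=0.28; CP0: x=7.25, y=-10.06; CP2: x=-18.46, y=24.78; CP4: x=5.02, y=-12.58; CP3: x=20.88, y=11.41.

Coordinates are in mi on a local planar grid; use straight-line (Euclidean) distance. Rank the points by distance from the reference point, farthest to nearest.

CP2, CP5, CP3, CP1, CP4, CP0

Computing each straight-line distance from x=5.36, y=0.34:
CP2 x=-18.46, y=24.78: 34.1 mi
CP5 x=-9.06, y=16.82: 21.9 mi
CP3 x=20.88, y=11.41: 19.1 mi
CP1 x=-11.44, y=0.28: 16.8 mi
CP4 x=5.02, y=-12.58: 12.9 mi
CP0 x=7.25, y=-10.06: 10.6 mi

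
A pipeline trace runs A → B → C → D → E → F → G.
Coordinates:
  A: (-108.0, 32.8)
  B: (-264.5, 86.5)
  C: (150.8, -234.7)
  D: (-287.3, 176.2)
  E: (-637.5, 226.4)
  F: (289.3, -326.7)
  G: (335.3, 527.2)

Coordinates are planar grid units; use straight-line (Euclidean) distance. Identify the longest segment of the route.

Leg distances:
A→B: 165.5
B→C: 525.0
C→D: 600.6
D→E: 353.8
E→F: 1079.3
F→G: 855.1
The longest leg is E–F at 1079.3.

E–F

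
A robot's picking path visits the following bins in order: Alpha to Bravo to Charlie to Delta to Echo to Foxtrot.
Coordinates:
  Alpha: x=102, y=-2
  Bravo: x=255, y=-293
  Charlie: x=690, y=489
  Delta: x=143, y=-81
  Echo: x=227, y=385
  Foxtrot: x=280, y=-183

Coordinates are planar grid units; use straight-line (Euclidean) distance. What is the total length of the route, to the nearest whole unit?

Leg distances:
Alpha→Bravo: 328.8  (cumulative 328.8)
Bravo→Charlie: 894.8  (cumulative 1223.6)
Charlie→Delta: 790.0  (cumulative 2013.6)
Delta→Echo: 473.5  (cumulative 2487.1)
Echo→Foxtrot: 570.5  (cumulative 3057.6)
Total route length ≈ 3058.

3058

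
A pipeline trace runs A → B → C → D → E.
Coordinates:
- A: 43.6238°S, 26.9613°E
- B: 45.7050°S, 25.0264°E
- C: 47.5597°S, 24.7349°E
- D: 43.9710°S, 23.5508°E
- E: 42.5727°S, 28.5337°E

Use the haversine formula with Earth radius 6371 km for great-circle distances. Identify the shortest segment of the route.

B–C

Leg distances:
A→B: 277.4 km
B→C: 207.4 km
C→D: 409.5 km
D→E: 432.3 km
The shortest leg is B–C at 207.4 km.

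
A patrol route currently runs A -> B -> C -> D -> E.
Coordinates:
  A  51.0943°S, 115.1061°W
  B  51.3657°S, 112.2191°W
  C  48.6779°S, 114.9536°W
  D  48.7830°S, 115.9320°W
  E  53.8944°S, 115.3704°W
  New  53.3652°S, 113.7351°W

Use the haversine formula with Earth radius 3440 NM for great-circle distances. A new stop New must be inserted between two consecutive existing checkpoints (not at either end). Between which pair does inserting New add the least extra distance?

between D and E

Added distance for inserting New between each consecutive pair:
A–B: 167.9 NM
B–C: 224.7 NM
C–D: 533.2 NM
D–E: 46.0 NM
Smallest added distance is 46.0 NM, inserting between D and E.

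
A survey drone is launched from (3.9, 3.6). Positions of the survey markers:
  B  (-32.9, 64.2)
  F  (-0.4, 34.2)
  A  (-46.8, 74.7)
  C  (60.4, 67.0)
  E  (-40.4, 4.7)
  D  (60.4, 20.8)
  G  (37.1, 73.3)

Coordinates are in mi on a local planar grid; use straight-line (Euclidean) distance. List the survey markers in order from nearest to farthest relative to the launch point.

F, E, D, B, G, C, A

Computing each straight-line distance from (3.9, 3.6):
F (-0.4, 34.2): 30.9 mi
E (-40.4, 4.7): 44.3 mi
D (60.4, 20.8): 59.1 mi
B (-32.9, 64.2): 70.9 mi
G (37.1, 73.3): 77.2 mi
C (60.4, 67.0): 84.9 mi
A (-46.8, 74.7): 87.3 mi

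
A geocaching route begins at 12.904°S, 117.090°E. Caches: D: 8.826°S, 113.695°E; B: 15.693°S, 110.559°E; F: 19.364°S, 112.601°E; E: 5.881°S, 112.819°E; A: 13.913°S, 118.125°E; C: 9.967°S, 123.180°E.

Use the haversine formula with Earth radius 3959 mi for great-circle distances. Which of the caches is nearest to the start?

Distance to each, sorted:
A: 98.5 mi
D: 363.9 mi
C: 459.6 mi
B: 477.8 mi
F: 536.6 mi
E: 565.8 mi
The nearest is A at 98.5 mi.

A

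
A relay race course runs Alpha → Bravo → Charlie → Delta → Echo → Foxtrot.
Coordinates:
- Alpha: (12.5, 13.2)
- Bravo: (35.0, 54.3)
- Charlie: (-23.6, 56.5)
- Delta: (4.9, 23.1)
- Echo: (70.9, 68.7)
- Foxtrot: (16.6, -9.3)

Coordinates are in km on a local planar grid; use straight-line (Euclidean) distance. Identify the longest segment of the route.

Echo–Foxtrot

Leg distances:
Alpha→Bravo: 46.9 km
Bravo→Charlie: 58.6 km
Charlie→Delta: 43.9 km
Delta→Echo: 80.2 km
Echo→Foxtrot: 95.0 km
The longest leg is Echo–Foxtrot at 95.0 km.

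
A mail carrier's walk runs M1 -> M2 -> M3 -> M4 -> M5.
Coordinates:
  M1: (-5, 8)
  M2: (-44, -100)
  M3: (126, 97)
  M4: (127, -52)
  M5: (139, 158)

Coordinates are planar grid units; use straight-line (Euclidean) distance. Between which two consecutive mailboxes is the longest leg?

M2–M3

Leg distances:
M1→M2: 114.8
M2→M3: 260.2
M3→M4: 149.0
M4→M5: 210.3
The longest leg is M2–M3 at 260.2.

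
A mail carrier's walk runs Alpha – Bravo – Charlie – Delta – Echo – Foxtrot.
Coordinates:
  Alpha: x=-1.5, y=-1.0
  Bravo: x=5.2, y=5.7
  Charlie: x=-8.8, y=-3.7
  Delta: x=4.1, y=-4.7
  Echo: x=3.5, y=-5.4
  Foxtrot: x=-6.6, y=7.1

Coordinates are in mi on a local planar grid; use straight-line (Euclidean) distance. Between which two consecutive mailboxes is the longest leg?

Leg distances:
Alpha→Bravo: 9.5 mi
Bravo→Charlie: 16.9 mi
Charlie→Delta: 12.9 mi
Delta→Echo: 0.9 mi
Echo→Foxtrot: 16.1 mi
The longest leg is Bravo–Charlie at 16.9 mi.

Bravo–Charlie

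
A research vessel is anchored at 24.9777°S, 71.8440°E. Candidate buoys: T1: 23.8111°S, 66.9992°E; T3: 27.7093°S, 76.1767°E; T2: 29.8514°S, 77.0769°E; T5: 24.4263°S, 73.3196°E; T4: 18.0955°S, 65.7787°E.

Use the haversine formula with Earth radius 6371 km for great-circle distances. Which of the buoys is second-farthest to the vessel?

T2

Distances from the vessel (24.9777°S, 71.8440°E):
T4: 989.2 km
T2: 748.4 km
T3: 527.8 km
T1: 507.4 km
T5: 161.2 km
The second-farthest is T2 at 748.4 km.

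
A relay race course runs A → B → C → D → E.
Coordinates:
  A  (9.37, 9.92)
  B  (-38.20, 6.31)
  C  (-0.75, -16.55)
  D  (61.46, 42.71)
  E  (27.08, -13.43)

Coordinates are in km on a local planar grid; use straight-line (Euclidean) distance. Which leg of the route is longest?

C–D

Leg distances:
A→B: 47.7 km
B→C: 43.9 km
C→D: 85.9 km
D→E: 65.8 km
The longest leg is C–D at 85.9 km.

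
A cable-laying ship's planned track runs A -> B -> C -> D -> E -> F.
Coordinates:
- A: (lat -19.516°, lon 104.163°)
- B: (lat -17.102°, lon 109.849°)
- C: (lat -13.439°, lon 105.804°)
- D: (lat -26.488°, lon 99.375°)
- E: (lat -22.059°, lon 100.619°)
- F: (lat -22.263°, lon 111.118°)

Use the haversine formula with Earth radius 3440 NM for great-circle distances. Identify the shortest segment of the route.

D–E

Leg distances:
A→B: 355.0 NM
B→C: 321.3 NM
C→D: 862.9 NM
D→E: 274.5 NM
E→F: 583.8 NM
The shortest leg is D–E at 274.5 NM.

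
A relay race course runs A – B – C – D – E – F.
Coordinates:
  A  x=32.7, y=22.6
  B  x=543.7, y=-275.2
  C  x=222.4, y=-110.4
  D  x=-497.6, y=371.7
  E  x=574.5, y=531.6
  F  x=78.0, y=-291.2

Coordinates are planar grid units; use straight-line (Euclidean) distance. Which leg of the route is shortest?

Leg distances:
A→B: 591.4
B→C: 361.1
C→D: 866.5
D→E: 1084.0
E→F: 961.0
The shortest leg is B–C at 361.1.

B–C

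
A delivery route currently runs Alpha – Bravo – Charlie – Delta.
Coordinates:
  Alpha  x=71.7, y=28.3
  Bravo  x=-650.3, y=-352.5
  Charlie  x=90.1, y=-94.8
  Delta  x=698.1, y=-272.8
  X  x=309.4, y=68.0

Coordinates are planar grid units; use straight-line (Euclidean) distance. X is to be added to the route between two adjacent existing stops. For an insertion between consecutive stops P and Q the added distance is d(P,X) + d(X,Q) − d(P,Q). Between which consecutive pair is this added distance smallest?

Added distance for inserting X between each consecutive pair:
Alpha–Bravo: 472.5
Bravo–Charlie: 536.9
Charlie–Delta: 156.5
Smallest added distance is 156.5, inserting between Charlie and Delta.

between Charlie and Delta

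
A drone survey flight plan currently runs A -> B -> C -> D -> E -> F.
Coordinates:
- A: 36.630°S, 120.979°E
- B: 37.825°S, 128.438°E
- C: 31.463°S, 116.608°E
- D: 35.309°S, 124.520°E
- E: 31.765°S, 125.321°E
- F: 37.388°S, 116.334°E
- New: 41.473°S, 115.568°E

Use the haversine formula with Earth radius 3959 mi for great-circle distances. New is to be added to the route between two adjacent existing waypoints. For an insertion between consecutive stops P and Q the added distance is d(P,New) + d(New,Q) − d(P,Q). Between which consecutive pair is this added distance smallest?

between E and F

Added distance for inserting New between each consecutive pair:
A–B: 753.1 mi
B–C: 620.4 mi
C–D: 810.8 mi
D–E: 1256.0 mi
E–F: 504.0 mi
Smallest added distance is 504.0 mi, inserting between E and F.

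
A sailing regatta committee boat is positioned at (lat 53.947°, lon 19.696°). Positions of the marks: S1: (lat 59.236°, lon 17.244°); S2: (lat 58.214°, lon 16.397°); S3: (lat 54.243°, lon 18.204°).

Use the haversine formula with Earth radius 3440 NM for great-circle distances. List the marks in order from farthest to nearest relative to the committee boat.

S1, S2, S3

Distance from the committee boat at (lat 53.947°, lon 19.696°) to each:
S1 (lat 59.236°, lon 17.244°): 327.7 NM
S2 (lat 58.214°, lon 16.397°): 278.9 NM
S3 (lat 54.243°, lon 18.204°): 55.5 NM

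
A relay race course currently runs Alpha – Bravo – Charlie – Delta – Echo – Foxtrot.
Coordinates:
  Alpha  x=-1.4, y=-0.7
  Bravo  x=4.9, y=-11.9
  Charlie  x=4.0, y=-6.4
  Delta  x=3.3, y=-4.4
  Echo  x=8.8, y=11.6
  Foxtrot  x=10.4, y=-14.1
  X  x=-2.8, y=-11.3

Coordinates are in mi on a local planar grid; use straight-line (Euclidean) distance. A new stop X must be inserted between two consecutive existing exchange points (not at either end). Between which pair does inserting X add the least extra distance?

between Alpha and Bravo

Added distance for inserting X between each consecutive pair:
Alpha–Bravo: 5.6 mi
Bravo–Charlie: 10.5 mi
Charlie–Delta: 15.5 mi
Delta–Echo: 18.0 mi
Echo–Foxtrot: 13.4 mi
Smallest added distance is 5.6 mi, inserting between Alpha and Bravo.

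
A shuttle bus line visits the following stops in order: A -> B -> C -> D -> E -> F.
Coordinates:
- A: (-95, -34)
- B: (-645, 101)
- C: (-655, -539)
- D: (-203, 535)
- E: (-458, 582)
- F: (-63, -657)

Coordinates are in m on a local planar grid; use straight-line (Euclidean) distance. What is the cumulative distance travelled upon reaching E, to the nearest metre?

Leg distances:
A→B: 566.3 m  (cumulative 566.3 m)
B→C: 640.1 m  (cumulative 1206.4 m)
C→D: 1165.2 m  (cumulative 2371.6 m)
D→E: 259.3 m  (cumulative 2630.9 m)
Cumulative distance at E ≈ 2631 m.

2631 m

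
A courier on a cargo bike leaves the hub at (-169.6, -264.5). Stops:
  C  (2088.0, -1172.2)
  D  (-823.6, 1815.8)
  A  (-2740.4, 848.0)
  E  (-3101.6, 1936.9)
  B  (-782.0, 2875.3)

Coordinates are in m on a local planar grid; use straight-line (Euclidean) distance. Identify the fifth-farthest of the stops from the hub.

Distances from the hub ((-169.6, -264.5)):
E: 3666.4 m
B: 3199.0 m
A: 2801.2 m
C: 2433.2 m
D: 2180.7 m
The fifth-farthest is D at 2180.7 m.

D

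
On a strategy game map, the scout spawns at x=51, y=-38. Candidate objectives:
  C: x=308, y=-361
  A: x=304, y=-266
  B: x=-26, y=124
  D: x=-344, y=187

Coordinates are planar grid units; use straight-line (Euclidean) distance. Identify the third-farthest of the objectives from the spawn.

Distances from the spawn (x=51, y=-38):
D: 454.6
C: 412.8
A: 340.6
B: 179.4
The third-farthest is A at 340.6.

A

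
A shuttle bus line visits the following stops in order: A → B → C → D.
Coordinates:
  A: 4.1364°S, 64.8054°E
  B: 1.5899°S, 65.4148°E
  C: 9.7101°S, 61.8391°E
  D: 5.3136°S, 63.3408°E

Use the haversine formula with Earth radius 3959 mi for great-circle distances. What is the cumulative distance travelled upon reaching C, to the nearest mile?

Leg distances:
A→B: 180.9 mi  (cumulative 180.9 mi)
B→C: 612.5 mi  (cumulative 793.4 mi)
Cumulative distance at C ≈ 793 mi.

793 mi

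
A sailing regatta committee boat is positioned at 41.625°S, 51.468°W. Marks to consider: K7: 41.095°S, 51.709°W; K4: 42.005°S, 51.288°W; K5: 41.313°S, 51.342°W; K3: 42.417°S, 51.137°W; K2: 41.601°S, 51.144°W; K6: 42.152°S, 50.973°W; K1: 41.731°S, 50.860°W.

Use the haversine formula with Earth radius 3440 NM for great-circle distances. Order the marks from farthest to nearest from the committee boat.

K3, K6, K7, K1, K4, K5, K2

Computing each great-circle distance from 41.625°S, 51.468°W:
K3 42.417°S, 51.137°W: 49.8 NM
K6 42.152°S, 50.973°W: 38.6 NM
K7 41.095°S, 51.709°W: 33.6 NM
K1 41.731°S, 50.860°W: 28.0 NM
K4 42.005°S, 51.288°W: 24.2 NM
K5 41.313°S, 51.342°W: 19.6 NM
K2 41.601°S, 51.144°W: 14.6 NM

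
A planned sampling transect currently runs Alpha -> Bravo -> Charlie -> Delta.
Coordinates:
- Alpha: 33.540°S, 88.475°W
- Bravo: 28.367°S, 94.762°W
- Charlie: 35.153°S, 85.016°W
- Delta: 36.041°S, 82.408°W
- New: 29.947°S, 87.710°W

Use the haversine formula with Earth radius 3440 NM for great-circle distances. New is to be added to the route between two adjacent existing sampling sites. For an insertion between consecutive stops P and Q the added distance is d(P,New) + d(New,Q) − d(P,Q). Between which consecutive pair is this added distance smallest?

between Bravo and Charlie

Added distance for inserting New between each consecutive pair:
Alpha–Bravo: 152.5 NM
Bravo–Charlie: 80.2 NM
Charlie–Delta: 655.7 NM
Smallest added distance is 80.2 NM, inserting between Bravo and Charlie.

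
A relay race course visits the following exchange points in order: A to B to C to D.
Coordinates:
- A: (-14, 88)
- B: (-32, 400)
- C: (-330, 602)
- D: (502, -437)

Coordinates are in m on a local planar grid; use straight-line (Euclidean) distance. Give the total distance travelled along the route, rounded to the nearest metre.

Leg distances:
A→B: 312.5 m  (cumulative 312.5 m)
B→C: 360.0 m  (cumulative 672.5 m)
C→D: 1331.1 m  (cumulative 2003.6 m)
Total route length ≈ 2004 m.

2004 m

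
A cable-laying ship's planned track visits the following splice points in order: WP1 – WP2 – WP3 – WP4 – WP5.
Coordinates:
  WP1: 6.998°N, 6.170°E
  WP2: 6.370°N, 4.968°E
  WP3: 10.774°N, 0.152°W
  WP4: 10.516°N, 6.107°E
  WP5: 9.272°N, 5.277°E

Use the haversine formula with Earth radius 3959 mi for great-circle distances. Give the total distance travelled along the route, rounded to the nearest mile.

Leg distances:
WP1→WP2: 93.2 mi  (cumulative 93.2 mi)
WP2→WP3: 463.6 mi  (cumulative 556.8 mi)
WP3→WP4: 425.4 mi  (cumulative 982.2 mi)
WP4→WP5: 102.9 mi  (cumulative 1085.1 mi)
Total route length ≈ 1085 mi.

1085 mi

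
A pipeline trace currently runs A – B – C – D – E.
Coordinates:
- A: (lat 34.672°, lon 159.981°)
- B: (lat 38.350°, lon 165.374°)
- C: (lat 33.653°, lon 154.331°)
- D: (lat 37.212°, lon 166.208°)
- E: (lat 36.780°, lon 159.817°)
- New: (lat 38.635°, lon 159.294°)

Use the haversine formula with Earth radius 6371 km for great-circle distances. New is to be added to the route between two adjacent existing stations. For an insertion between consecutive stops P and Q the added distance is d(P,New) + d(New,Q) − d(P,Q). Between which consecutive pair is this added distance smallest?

between B and C

Added distance for inserting New between each consecutive pair:
A–B: 343.0 km
B–C: 119.5 km
C–D: 191.8 km
D–E: 268.4 km
Smallest added distance is 119.5 km, inserting between B and C.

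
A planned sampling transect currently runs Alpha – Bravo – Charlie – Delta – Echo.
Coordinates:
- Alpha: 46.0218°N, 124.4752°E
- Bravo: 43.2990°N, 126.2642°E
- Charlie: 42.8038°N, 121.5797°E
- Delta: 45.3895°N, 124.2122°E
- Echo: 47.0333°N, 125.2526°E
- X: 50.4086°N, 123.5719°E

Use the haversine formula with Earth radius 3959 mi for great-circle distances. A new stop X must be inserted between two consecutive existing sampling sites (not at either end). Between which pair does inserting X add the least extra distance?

Added distance for inserting X between each consecutive pair:
Alpha–Bravo: 605.7 mi
Bravo–Charlie: 802.3 mi
Charlie–Delta: 660.6 mi
Delta–Echo: 469.5 mi
Smallest added distance is 469.5 mi, inserting between Delta and Echo.

between Delta and Echo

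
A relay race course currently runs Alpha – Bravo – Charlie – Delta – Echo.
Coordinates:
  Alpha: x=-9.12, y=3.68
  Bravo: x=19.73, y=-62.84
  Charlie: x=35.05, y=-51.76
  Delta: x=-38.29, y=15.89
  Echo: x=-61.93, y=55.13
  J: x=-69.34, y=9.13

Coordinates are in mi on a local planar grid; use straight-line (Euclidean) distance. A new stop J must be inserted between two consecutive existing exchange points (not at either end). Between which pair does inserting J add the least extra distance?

Added distance for inserting J between each consecutive pair:
Alpha–Bravo: 102.5 mi
Bravo–Charlie: 216.5 mi
Charlie–Delta: 52.9 mi
Delta–Echo: 32.6 mi
Smallest added distance is 32.6 mi, inserting between Delta and Echo.

between Delta and Echo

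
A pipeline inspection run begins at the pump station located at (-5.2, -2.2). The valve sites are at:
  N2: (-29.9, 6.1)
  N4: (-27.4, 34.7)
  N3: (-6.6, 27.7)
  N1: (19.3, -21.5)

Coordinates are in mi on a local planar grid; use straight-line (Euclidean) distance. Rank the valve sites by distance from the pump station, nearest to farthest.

Distance from the pump station at (-5.2, -2.2) to each:
N2 (-29.9, 6.1): 26.1 mi
N3 (-6.6, 27.7): 29.9 mi
N1 (19.3, -21.5): 31.2 mi
N4 (-27.4, 34.7): 43.1 mi

N2, N3, N1, N4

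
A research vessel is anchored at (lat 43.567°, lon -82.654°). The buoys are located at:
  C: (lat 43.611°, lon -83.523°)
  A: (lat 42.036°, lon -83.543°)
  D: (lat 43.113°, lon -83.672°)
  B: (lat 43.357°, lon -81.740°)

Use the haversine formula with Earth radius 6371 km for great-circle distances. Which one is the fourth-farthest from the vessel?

Distance to each, sorted:
A: 185.0 km
D: 96.6 km
B: 77.4 km
C: 70.2 km
The fourth-farthest is C at 70.2 km.

C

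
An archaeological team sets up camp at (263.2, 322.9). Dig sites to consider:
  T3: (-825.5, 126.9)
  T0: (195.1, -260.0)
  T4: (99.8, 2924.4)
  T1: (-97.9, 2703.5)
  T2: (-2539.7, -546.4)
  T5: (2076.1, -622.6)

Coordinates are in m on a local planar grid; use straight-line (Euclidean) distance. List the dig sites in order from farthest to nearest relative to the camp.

Computing each straight-line distance from (263.2, 322.9):
T2 (-2539.7, -546.4): 2934.6 m
T4 (99.8, 2924.4): 2606.6 m
T1 (-97.9, 2703.5): 2407.8 m
T5 (2076.1, -622.6): 2044.6 m
T3 (-825.5, 126.9): 1106.2 m
T0 (195.1, -260.0): 586.9 m

T2, T4, T1, T5, T3, T0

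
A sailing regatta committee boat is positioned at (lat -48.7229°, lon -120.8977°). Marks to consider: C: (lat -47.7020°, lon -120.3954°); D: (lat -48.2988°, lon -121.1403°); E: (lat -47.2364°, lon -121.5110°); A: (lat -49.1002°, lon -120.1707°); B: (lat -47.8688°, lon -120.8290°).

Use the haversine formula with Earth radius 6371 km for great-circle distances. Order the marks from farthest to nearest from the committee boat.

Distance from the committee boat at (lat -48.7229°, lon -120.8977°) to each:
E (lat -47.2364°, lon -121.5110°): 171.5 km
C (lat -47.7020°, lon -120.3954°): 119.5 km
B (lat -47.8688°, lon -120.8290°): 95.1 km
A (lat -49.1002°, lon -120.1707°): 67.7 km
D (lat -48.2988°, lon -121.1403°): 50.4 km

E, C, B, A, D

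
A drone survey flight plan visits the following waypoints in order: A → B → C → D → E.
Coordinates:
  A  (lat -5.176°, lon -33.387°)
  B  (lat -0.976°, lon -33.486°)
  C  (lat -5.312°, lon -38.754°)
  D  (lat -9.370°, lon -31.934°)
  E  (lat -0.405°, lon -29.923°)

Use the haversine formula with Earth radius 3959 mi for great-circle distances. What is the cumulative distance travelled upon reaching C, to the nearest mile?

Leg distances:
A→B: 290.3 mi  (cumulative 290.3 mi)
B→C: 471.0 mi  (cumulative 761.2 mi)
Cumulative distance at C ≈ 761 mi.

761 mi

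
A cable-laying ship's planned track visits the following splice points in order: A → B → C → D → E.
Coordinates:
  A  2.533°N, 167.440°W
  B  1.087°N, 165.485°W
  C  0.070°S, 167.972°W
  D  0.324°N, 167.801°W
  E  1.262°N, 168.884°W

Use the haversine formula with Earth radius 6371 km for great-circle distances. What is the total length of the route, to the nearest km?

782 km

Leg distances:
A→B: 270.3 km  (cumulative 270.3 km)
B→C: 305.0 km  (cumulative 575.3 km)
C→D: 47.8 km  (cumulative 623.0 km)
D→E: 159.3 km  (cumulative 782.3 km)
Total route length ≈ 782 km.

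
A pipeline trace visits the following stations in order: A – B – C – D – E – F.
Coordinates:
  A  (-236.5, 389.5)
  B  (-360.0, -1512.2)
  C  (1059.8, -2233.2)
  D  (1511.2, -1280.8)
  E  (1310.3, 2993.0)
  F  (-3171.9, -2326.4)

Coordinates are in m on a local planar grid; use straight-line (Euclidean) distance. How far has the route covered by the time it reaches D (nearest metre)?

Leg distances:
A→B: 1905.7 m  (cumulative 1905.7 m)
B→C: 1592.4 m  (cumulative 3498.1 m)
C→D: 1054.0 m  (cumulative 4552.0 m)
Cumulative distance at D ≈ 4552 m.

4552 m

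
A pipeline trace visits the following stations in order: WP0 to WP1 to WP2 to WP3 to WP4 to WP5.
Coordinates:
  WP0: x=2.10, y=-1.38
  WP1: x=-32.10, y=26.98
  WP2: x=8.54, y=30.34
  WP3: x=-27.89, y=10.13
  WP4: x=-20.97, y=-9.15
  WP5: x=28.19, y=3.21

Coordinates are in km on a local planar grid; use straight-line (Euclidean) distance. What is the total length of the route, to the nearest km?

Leg distances:
WP0→WP1: 44.4 km  (cumulative 44.4 km)
WP1→WP2: 40.8 km  (cumulative 85.2 km)
WP2→WP3: 41.7 km  (cumulative 126.9 km)
WP3→WP4: 20.5 km  (cumulative 147.4 km)
WP4→WP5: 50.7 km  (cumulative 198.0 km)
Total route length ≈ 198 km.

198 km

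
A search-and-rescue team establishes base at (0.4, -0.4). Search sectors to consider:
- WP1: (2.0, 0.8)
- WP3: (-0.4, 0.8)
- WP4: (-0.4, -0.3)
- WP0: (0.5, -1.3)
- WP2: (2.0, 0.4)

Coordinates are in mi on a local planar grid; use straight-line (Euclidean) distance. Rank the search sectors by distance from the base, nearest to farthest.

WP4, WP0, WP3, WP2, WP1

Computing each straight-line distance from (0.4, -0.4):
WP4 (-0.4, -0.3): 0.8 mi
WP0 (0.5, -1.3): 0.9 mi
WP3 (-0.4, 0.8): 1.4 mi
WP2 (2.0, 0.4): 1.8 mi
WP1 (2.0, 0.8): 2.0 mi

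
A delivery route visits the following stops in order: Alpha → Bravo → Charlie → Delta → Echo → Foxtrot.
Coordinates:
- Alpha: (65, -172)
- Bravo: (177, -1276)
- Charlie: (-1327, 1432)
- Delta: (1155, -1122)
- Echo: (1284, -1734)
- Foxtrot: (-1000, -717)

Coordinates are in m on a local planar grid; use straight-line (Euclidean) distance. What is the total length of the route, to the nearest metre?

Leg distances:
Alpha→Bravo: 1109.7 m  (cumulative 1109.7 m)
Bravo→Charlie: 3097.6 m  (cumulative 4207.3 m)
Charlie→Delta: 3561.4 m  (cumulative 7768.6 m)
Delta→Echo: 625.4 m  (cumulative 8394.1 m)
Echo→Foxtrot: 2500.2 m  (cumulative 10894.3 m)
Total route length ≈ 10894 m.

10894 m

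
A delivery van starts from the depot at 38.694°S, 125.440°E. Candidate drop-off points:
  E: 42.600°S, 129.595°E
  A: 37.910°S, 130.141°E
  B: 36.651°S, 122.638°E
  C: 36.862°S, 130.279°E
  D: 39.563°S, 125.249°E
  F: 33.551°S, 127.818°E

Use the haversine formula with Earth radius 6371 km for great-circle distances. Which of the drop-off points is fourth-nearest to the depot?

Distances from the depot (38.694°S, 125.440°E):
D: 98.0 km
B: 335.3 km
A: 419.3 km
C: 471.5 km
E: 558.0 km
F: 610.4 km
The fourth-nearest is C at 471.5 km.

C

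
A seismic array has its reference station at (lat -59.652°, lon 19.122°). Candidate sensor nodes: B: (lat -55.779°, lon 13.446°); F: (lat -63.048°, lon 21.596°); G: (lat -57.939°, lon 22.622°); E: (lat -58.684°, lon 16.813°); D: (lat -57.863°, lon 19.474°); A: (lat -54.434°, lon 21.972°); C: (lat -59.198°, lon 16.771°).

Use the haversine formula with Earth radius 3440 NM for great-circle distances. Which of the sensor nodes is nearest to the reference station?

Distance to each, sorted:
C: 76.8 NM
E: 91.8 NM
D: 108.0 NM
G: 149.7 NM
F: 215.9 NM
B: 295.1 NM
A: 326.7 NM
The nearest is C at 76.8 NM.

C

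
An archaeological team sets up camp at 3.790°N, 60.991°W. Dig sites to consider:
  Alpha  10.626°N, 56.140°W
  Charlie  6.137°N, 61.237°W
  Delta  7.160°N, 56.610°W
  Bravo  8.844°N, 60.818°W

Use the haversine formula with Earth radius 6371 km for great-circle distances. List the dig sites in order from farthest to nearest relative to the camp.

Distances from the camp:
Alpha 10.626°N, 56.140°W: 929.4 km
Delta 7.160°N, 56.610°W: 612.8 km
Bravo 8.844°N, 60.818°W: 562.3 km
Charlie 6.137°N, 61.237°W: 262.4 km

Alpha, Delta, Bravo, Charlie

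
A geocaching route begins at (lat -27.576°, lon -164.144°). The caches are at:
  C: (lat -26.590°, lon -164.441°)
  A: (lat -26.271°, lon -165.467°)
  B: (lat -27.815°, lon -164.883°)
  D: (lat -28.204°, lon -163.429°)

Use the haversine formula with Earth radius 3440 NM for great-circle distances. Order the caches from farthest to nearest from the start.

A, C, D, B

Computing each great-circle distance from (lat -27.576°, lon -164.144°):
A (lat -26.271°, lon -165.467°): 105.6 NM
C (lat -26.590°, lon -164.441°): 61.3 NM
D (lat -28.204°, lon -163.429°): 53.5 NM
B (lat -27.815°, lon -164.883°): 41.8 NM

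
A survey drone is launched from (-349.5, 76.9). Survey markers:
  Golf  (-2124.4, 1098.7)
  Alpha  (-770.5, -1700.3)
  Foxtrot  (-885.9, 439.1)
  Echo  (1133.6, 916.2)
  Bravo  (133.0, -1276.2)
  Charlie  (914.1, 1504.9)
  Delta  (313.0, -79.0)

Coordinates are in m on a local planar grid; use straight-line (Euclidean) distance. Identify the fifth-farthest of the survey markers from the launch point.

Distances from the launch point ((-349.5, 76.9)):
Golf: 2048.0 m
Charlie: 1906.8 m
Alpha: 1826.4 m
Echo: 1704.1 m
Bravo: 1436.6 m
Delta: 680.6 m
Foxtrot: 647.2 m
The fifth-farthest is Bravo at 1436.6 m.

Bravo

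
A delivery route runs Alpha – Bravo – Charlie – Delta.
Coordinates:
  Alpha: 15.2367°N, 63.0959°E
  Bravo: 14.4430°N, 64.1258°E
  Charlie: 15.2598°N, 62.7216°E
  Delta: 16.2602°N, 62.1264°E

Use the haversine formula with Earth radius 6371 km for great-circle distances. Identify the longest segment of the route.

Leg distances:
Alpha→Bravo: 141.6 km
Bravo→Charlie: 176.1 km
Charlie→Delta: 128.2 km
The longest leg is Bravo–Charlie at 176.1 km.

Bravo–Charlie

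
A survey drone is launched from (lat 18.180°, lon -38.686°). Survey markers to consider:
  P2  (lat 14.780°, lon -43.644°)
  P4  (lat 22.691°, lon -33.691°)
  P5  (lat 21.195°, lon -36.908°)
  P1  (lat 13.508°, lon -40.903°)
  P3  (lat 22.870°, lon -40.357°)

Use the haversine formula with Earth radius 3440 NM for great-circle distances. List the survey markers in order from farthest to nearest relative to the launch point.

P4, P2, P1, P3, P5

Distances from the launch point:
P4 (lat 22.691°, lon -33.691°): 390.2 NM
P2 (lat 14.780°, lon -43.644°): 350.9 NM
P1 (lat 13.508°, lon -40.903°): 308.3 NM
P3 (lat 22.870°, lon -40.357°): 296.8 NM
P5 (lat 21.195°, lon -36.908°): 207.0 NM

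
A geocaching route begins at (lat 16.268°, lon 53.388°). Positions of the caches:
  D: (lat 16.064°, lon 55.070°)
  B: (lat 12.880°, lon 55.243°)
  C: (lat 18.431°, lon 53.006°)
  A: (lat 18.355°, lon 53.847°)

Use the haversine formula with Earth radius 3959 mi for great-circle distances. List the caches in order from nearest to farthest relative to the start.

D, A, C, B

Distance from the start at (lat 16.268°, lon 53.388°) to each:
D (lat 16.064°, lon 55.070°): 112.5 mi
A (lat 18.355°, lon 53.847°): 147.4 mi
C (lat 18.431°, lon 53.006°): 151.6 mi
B (lat 12.880°, lon 55.243°): 264.9 mi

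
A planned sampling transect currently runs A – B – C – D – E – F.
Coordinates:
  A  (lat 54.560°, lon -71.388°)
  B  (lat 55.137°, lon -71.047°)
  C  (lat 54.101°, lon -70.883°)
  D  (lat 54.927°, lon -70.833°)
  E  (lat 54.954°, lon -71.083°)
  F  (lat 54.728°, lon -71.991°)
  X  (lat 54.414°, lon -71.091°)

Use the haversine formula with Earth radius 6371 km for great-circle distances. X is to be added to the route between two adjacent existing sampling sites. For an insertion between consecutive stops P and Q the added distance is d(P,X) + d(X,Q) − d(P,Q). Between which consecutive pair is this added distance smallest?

Added distance for inserting X between each consecutive pair:
A–B: 37.8 km
B–C: 2.1 km
C–D: 4.8 km
D–E: 103.2 km
E–F: 64.4 km
Smallest added distance is 2.1 km, inserting between B and C.

between B and C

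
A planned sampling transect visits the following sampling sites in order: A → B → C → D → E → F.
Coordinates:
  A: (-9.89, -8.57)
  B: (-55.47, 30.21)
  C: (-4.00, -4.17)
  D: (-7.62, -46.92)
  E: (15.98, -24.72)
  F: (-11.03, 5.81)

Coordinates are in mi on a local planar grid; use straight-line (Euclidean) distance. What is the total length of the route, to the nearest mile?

238 mi

Leg distances:
A→B: 59.8 mi  (cumulative 59.8 mi)
B→C: 61.9 mi  (cumulative 121.7 mi)
C→D: 42.9 mi  (cumulative 164.6 mi)
D→E: 32.4 mi  (cumulative 197.0 mi)
E→F: 40.8 mi  (cumulative 237.8 mi)
Total route length ≈ 238 mi.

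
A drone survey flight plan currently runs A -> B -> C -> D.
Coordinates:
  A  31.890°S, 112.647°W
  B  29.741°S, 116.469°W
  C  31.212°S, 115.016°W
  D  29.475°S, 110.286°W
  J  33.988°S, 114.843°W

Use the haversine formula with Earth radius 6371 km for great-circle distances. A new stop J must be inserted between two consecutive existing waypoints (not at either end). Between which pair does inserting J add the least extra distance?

between A and B

Added distance for inserting J between each consecutive pair:
A–B: 370.9 km
B–C: 590.9 km
C–D: 477.2 km
Smallest added distance is 370.9 km, inserting between A and B.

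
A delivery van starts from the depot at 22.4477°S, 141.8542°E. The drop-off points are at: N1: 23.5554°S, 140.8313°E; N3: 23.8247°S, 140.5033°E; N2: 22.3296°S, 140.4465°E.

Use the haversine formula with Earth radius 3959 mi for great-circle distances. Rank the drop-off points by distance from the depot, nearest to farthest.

Distances from the depot:
N2 22.3296°S, 140.4465°E: 90.3 mi
N1 23.5554°S, 140.8313°E: 100.5 mi
N3 23.8247°S, 140.5033°E: 128.1 mi

N2, N1, N3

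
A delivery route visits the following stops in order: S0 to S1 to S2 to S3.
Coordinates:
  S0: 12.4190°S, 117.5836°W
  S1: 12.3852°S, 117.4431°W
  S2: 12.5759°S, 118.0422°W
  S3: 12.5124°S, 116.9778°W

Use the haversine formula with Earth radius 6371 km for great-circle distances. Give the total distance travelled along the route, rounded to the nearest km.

Leg distances:
S0→S1: 15.7 km  (cumulative 15.7 km)
S1→S2: 68.4 km  (cumulative 84.1 km)
S2→S3: 115.7 km  (cumulative 199.9 km)
Total route length ≈ 200 km.

200 km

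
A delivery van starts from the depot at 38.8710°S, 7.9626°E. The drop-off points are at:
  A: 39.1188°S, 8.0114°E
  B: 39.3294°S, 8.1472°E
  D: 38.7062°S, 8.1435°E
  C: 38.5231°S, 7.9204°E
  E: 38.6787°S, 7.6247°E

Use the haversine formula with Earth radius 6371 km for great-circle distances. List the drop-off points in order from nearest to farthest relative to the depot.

D, A, E, C, B

Distance from the depot at 38.8710°S, 7.9626°E to each:
D 38.7062°S, 8.1435°E: 24.1 km
A 39.1188°S, 8.0114°E: 27.9 km
E 38.6787°S, 7.6247°E: 36.3 km
C 38.5231°S, 7.9204°E: 38.9 km
B 39.3294°S, 8.1472°E: 53.4 km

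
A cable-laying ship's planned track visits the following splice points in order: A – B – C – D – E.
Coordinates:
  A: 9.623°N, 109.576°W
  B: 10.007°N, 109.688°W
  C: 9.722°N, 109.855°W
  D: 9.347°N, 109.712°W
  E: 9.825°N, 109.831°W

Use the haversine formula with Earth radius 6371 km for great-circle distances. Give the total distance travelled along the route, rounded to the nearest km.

180 km

Leg distances:
A→B: 44.4 km  (cumulative 44.4 km)
B→C: 36.6 km  (cumulative 81.0 km)
C→D: 44.5 km  (cumulative 125.6 km)
D→E: 54.7 km  (cumulative 180.3 km)
Total route length ≈ 180 km.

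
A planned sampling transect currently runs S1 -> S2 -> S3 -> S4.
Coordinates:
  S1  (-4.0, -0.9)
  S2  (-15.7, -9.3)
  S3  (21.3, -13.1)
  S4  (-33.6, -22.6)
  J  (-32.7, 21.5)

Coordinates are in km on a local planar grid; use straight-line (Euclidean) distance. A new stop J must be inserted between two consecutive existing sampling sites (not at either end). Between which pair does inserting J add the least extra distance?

Added distance for inserting J between each consecutive pair:
S1–S2: 57.2 km
S2–S3: 62.1 km
S3–S4: 52.5 km
Smallest added distance is 52.5 km, inserting between S3 and S4.

between S3 and S4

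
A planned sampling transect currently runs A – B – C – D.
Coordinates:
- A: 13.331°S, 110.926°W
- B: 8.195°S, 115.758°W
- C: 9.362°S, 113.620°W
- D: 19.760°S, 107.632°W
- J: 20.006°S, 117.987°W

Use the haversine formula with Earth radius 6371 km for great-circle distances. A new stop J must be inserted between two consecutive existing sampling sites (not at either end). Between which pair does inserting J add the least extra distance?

Added distance for inserting J between each consecutive pair:
A–B: 1613.8 km
B–C: 2339.7 km
C–D: 1032.9 km
Smallest added distance is 1032.9 km, inserting between C and D.

between C and D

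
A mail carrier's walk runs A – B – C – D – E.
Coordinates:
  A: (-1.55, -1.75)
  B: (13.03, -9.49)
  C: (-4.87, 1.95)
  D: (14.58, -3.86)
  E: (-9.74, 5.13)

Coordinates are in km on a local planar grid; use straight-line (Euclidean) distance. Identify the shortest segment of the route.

Leg distances:
A→B: 16.5 km
B→C: 21.2 km
C→D: 20.3 km
D→E: 25.9 km
The shortest leg is A–B at 16.5 km.

A–B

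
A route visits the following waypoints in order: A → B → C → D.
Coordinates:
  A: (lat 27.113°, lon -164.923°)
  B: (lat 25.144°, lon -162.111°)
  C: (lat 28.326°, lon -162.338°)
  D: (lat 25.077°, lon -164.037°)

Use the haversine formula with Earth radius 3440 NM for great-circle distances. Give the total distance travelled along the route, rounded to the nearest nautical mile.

599 NM

Leg distances:
A→B: 192.2 NM  (cumulative 192.2 NM)
B→C: 191.4 NM  (cumulative 383.6 NM)
C→D: 215.3 NM  (cumulative 598.9 NM)
Total route length ≈ 599 NM.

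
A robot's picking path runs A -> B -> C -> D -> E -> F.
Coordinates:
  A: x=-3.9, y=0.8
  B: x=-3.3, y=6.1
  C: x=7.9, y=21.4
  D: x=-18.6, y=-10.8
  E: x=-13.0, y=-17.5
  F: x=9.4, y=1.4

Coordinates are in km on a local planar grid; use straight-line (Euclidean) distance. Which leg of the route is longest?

C–D

Leg distances:
A→B: 5.3 km
B→C: 19.0 km
C→D: 41.7 km
D→E: 8.7 km
E→F: 29.3 km
The longest leg is C–D at 41.7 km.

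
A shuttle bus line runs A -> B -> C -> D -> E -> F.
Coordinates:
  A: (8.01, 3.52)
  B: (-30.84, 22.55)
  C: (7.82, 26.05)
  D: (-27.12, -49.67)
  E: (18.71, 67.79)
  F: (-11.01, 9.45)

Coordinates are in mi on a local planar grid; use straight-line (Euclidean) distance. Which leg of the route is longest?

Leg distances:
A→B: 43.3 mi
B→C: 38.8 mi
C→D: 83.4 mi
D→E: 126.1 mi
E→F: 65.5 mi
The longest leg is D–E at 126.1 mi.

D–E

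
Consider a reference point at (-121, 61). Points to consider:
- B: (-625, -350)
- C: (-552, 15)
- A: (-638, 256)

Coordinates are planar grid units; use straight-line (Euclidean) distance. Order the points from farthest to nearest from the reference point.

Distances from the reference point:
B (-625, -350): 650.3
A (-638, 256): 552.6
C (-552, 15): 433.4

B, A, C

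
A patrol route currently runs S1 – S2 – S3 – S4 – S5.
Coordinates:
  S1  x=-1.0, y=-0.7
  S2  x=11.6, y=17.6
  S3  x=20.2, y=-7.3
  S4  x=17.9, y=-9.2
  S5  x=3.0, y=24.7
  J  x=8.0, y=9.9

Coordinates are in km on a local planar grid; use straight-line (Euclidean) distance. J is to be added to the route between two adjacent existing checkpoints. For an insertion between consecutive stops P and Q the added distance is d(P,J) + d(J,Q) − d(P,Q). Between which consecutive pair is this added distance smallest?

between S4 and S5

Added distance for inserting J between each consecutive pair:
S1–S2: 0.2 km
S2–S3: 3.2 km
S3–S4: 39.6 km
S4–S5: 0.1 km
Smallest added distance is 0.1 km, inserting between S4 and S5.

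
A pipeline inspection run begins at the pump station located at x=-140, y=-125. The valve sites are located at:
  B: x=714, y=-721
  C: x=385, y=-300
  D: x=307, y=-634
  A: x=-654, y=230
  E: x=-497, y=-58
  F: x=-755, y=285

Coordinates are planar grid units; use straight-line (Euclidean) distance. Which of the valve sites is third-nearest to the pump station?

Distance to each, sorted:
E: 363.2
C: 553.4
A: 624.7
D: 677.4
F: 739.1
B: 1041.4
The third-nearest is A at 624.7.

A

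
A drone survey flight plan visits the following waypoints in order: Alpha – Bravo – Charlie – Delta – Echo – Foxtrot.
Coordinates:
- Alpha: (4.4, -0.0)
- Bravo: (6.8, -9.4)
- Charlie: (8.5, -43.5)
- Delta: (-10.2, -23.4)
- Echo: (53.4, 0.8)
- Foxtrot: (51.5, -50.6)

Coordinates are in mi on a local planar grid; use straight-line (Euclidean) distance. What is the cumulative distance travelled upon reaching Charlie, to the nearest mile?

44 mi

Leg distances:
Alpha→Bravo: 9.7 mi  (cumulative 9.7 mi)
Bravo→Charlie: 34.1 mi  (cumulative 43.8 mi)
Cumulative distance at Charlie ≈ 44 mi.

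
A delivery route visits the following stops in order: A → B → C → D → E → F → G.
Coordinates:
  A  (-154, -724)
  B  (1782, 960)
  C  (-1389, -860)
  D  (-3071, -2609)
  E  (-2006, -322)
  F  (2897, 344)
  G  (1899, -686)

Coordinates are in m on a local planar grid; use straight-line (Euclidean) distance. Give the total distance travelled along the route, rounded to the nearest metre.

Leg distances:
A→B: 2565.9 m  (cumulative 2565.9 m)
B→C: 3656.2 m  (cumulative 6222.1 m)
C→D: 2426.5 m  (cumulative 8648.6 m)
D→E: 2522.8 m  (cumulative 11171.5 m)
E→F: 4948.0 m  (cumulative 16119.5 m)
F→G: 1434.2 m  (cumulative 17553.7 m)
Total route length ≈ 17554 m.

17554 m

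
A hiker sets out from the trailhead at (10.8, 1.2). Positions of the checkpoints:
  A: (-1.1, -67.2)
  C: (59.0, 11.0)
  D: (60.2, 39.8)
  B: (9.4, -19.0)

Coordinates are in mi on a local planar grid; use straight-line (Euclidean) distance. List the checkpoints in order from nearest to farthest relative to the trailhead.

B, C, D, A

Computing each straight-line distance from (10.8, 1.2):
B (9.4, -19.0): 20.2 mi
C (59.0, 11.0): 49.2 mi
D (60.2, 39.8): 62.7 mi
A (-1.1, -67.2): 69.4 mi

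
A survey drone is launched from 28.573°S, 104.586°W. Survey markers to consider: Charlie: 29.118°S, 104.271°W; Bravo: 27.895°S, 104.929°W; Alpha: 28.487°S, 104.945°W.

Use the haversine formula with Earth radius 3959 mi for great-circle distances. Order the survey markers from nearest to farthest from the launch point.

Alpha, Charlie, Bravo

Distances from the launch point:
Alpha 28.487°S, 104.945°W: 22.6 mi
Charlie 29.118°S, 104.271°W: 42.2 mi
Bravo 27.895°S, 104.929°W: 51.3 mi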